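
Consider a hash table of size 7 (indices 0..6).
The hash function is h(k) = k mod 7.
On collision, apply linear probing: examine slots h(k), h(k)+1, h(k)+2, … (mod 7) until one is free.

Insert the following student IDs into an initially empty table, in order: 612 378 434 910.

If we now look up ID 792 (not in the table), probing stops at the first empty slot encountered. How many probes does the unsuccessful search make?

612: h=3 => slot 3
378: h=0 => slot 0
434: h=0, probe 0,1 => slot 1
910: h=0, probe 0,1,2 => slot 2
Table: [378, 434, 910, 612, -, -, -]
Lookup 792: h=1, probe 1,2,3,4 → slot 4 empty, not found.

4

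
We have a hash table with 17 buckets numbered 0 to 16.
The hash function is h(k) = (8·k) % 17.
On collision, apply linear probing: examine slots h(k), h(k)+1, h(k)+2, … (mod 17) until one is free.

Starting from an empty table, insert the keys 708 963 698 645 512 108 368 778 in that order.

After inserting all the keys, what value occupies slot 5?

368

708 hashes to 3; slot 3 is free -> place at 3.
963 hashes to 3; 3 taken -> place at 4.
698 hashes to 8; slot 8 is free -> place at 8.
645 hashes to 9; slot 9 is free -> place at 9.
512 hashes to 16; slot 16 is free -> place at 16.
108 hashes to 14; slot 14 is free -> place at 14.
368 hashes to 3; 3,4 taken -> place at 5.
778 hashes to 2; slot 2 is free -> place at 2.
Table: [_, _, 778, 708, 963, 368, _, _, 698, 645, _, _, _, _, 108, _, 512]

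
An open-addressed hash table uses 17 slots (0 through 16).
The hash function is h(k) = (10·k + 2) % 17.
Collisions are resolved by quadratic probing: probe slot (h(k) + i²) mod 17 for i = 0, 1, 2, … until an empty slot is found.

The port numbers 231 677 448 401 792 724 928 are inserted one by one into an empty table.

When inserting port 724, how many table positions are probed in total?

231: h=0 => slot 0
677: h=6 => slot 6
448: h=11 => slot 11
401: h=0, probe 0,1 => slot 1
792: h=0, probe 0,1,4 => slot 4
724: h=0, probe 0,1,4,9 => slot 9
928: h=0, probe 0,1,4,9,16 => slot 16
Table: [231, 401, _, _, 792, _, 677, _, _, 724, _, 448, _, _, _, _, 928]

4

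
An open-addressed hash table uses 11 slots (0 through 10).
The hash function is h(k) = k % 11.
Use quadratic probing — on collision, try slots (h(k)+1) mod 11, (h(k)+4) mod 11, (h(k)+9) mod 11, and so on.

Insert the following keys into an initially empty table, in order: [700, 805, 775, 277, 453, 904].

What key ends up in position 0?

904

Insert 700: h=7, slot 7 empty -> index 7.
Insert 805: h=2, slot 2 empty -> index 2.
Insert 775: h=5, slot 5 empty -> index 5.
Insert 277: h=2, slot 2 occupied -> index 3.
Insert 453: h=2, slots 2,3 occupied -> index 6.
Insert 904: h=2, slots 2,3,6 occupied -> index 0.
Table: [904, ., 805, 277, ., 775, 453, 700, ., ., .]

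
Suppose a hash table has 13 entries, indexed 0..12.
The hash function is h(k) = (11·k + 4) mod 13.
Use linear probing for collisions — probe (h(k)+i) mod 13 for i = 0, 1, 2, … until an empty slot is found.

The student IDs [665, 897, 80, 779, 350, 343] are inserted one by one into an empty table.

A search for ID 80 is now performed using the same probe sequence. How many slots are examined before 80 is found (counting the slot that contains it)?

2

665: h=0 -> slot 0
897: h=4 -> slot 4
80: h=0, probe 0,1 -> slot 1
779: h=6 -> slot 6
350: h=6, probe 6,7 -> slot 7
343: h=7, probe 7,8 -> slot 8
Table: [665, 80, ∅, ∅, 897, ∅, 779, 350, 343, ∅, ∅, ∅, ∅]
Lookup 80: h=0, probe 0,1 → found at 1.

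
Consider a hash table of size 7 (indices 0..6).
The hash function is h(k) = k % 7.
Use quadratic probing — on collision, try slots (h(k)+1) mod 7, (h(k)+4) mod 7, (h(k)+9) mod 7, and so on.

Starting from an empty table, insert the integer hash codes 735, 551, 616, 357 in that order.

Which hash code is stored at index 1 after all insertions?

735: h=0 -> slot 0
551: h=5 -> slot 5
616: h=0, probe 0,1 -> slot 1
357: h=0, probe 0,1,4 -> slot 4
Table: [735, 616, —, —, 357, 551, —]

616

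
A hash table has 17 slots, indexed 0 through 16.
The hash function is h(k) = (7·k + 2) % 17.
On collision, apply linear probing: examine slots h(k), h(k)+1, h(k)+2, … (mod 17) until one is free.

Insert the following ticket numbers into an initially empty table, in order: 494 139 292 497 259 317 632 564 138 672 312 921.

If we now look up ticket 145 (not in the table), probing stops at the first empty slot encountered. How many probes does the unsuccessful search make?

5

494 hashes to 9; slot 9 is free → place at 9.
139 hashes to 6; slot 6 is free → place at 6.
292 hashes to 6; 6 taken → place at 7.
497 hashes to 13; slot 13 is free → place at 13.
259 hashes to 13; 13 taken → place at 14.
317 hashes to 11; slot 11 is free → place at 11.
632 hashes to 6; 6,7 taken → place at 8.
564 hashes to 6; 6,7,8,9 taken → place at 10.
138 hashes to 16; slot 16 is free → place at 16.
672 hashes to 14; 14 taken → place at 15.
312 hashes to 10; 10,11 taken → place at 12.
921 hashes to 6; 6,7,8,9,10,11,12,13,14,15,16 taken → place at 0.
Table: [921, —, —, —, —, —, 139, 292, 632, 494, 564, 317, 312, 497, 259, 672, 138]
Lookup 145: h=14, probe 14,15,16,0,1 → slot 1 empty, not found.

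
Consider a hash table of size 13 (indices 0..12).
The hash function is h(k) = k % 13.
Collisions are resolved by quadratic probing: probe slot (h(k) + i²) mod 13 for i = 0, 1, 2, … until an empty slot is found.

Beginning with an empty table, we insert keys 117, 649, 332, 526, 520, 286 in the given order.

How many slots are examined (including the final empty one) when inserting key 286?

117 hashes to 0; slot 0 is free → place at 0.
649 hashes to 12; slot 12 is free → place at 12.
332 hashes to 7; slot 7 is free → place at 7.
526 hashes to 6; slot 6 is free → place at 6.
520 hashes to 0; 0 taken → place at 1.
286 hashes to 0; 0,1 taken → place at 4.
Table: [117, 520, —, —, 286, —, 526, 332, —, —, —, —, 649]

3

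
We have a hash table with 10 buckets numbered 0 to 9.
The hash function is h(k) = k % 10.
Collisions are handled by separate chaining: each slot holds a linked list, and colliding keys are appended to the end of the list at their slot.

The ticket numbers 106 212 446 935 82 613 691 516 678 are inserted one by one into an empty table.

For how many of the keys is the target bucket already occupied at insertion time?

3

Insert 106: h=6, bucket 6 empty -> new chain.
Insert 212: h=2, bucket 2 empty -> new chain.
Insert 446: h=6, bucket 6 nonempty -> append to chain.
Insert 935: h=5, bucket 5 empty -> new chain.
Insert 82: h=2, bucket 2 nonempty -> append to chain.
Insert 613: h=3, bucket 3 empty -> new chain.
Insert 691: h=1, bucket 1 empty -> new chain.
Insert 516: h=6, bucket 6 nonempty -> append to chain.
Insert 678: h=8, bucket 8 empty -> new chain.
Final buckets:
0: ∅
1: 691
2: 212 -> 82
3: 613
4: ∅
5: 935
6: 106 -> 446 -> 516
7: ∅
8: 678
9: ∅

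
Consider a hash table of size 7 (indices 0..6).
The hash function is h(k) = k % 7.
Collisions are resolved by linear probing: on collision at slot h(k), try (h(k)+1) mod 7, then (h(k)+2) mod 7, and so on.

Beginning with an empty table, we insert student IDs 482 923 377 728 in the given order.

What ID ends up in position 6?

Insert 482: h=6, slot 6 empty -> index 6.
Insert 923: h=6, slot 6 occupied -> index 0.
Insert 377: h=6, slots 6,0 occupied -> index 1.
Insert 728: h=0, slots 0,1 occupied -> index 2.
Table: [923, 377, 728, ∅, ∅, ∅, 482]

482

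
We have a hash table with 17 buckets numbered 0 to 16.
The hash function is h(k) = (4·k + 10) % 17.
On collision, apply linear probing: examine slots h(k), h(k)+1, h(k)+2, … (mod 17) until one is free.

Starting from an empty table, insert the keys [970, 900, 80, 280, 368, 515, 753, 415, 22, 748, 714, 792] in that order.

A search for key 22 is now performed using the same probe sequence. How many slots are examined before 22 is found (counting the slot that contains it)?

Insert 970: h=14, slot 14 empty → index 14.
Insert 900: h=6, slot 6 empty → index 6.
Insert 80: h=7, slot 7 empty → index 7.
Insert 280: h=8, slot 8 empty → index 8.
Insert 368: h=3, slot 3 empty → index 3.
Insert 515: h=13, slot 13 empty → index 13.
Insert 753: h=13, slots 13,14 occupied → index 15.
Insert 415: h=4, slot 4 empty → index 4.
Insert 22: h=13, slots 13,14,15 occupied → index 16.
Insert 748: h=10, slot 10 empty → index 10.
Insert 714: h=10, slot 10 occupied → index 11.
Insert 792: h=16, slot 16 occupied → index 0.
Table: [792, _, _, 368, 415, _, 900, 80, 280, _, 748, 714, _, 515, 970, 753, 22]
Lookup 22: h=13, probe 13,14,15,16 → found at 16.

4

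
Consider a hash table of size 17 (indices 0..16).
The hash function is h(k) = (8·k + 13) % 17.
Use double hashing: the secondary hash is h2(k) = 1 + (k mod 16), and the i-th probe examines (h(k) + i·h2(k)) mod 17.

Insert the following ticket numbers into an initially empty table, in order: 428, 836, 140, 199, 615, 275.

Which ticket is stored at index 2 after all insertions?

428 hashes to 3; slot 3 is free => place at 3.
836 hashes to 3, h2=5; 3 taken => place at 8.
140 hashes to 11; slot 11 is free => place at 11.
199 hashes to 7; slot 7 is free => place at 7.
615 hashes to 3, h2=8; 3,11 taken => place at 2.
275 hashes to 3, h2=4; 3,7,11 taken => place at 15.
Table: [_, _, 615, 428, _, _, _, 199, 836, _, _, 140, _, _, _, 275, _]

615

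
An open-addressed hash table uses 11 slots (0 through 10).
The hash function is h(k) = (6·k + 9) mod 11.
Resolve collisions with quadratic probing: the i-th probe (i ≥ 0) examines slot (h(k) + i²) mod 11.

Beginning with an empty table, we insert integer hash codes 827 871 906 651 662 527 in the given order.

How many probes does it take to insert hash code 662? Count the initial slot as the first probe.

4

827: h=10 → slot 10
871: h=10, probe 10,0 → slot 0
906: h=0, probe 0,1 → slot 1
651: h=10, probe 10,0,3 → slot 3
662: h=10, probe 10,0,3,8 → slot 8
527: h=3, probe 3,4 → slot 4
Table: [871, 906, ., 651, 527, ., ., ., 662, ., 827]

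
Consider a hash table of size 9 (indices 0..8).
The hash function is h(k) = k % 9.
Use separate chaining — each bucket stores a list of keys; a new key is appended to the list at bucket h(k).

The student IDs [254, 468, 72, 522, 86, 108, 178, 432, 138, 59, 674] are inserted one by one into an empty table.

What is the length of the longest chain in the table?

5

254 → bucket 2
468 → bucket 0
72 → bucket 0 (collision)
522 → bucket 0 (collision)
86 → bucket 5
108 → bucket 0 (collision)
178 → bucket 7
432 → bucket 0 (collision)
138 → bucket 3
59 → bucket 5 (collision)
674 → bucket 8
Final buckets:
0: 468 -> 72 -> 522 -> 108 -> 432
1: .
2: 254
3: 138
4: .
5: 86 -> 59
6: .
7: 178
8: 674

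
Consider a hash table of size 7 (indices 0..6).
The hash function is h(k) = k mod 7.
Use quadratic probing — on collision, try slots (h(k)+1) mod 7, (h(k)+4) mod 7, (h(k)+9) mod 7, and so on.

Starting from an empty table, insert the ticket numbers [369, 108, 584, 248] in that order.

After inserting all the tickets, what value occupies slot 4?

584

Insert 369: h=5, slot 5 empty -> index 5.
Insert 108: h=3, slot 3 empty -> index 3.
Insert 584: h=3, slot 3 occupied -> index 4.
Insert 248: h=3, slots 3,4 occupied -> index 0.
Table: [248, —, —, 108, 584, 369, —]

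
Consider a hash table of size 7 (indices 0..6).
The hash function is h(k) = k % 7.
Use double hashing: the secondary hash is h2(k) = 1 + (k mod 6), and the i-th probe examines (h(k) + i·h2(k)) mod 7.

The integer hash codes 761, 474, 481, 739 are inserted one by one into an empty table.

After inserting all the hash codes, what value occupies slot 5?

Insert 761: h=5, slot 5 empty -> index 5.
Insert 474: h=5, h2=1, slot 5 occupied -> index 6.
Insert 481: h=5, h2=2, slot 5 occupied -> index 0.
Insert 739: h=4, slot 4 empty -> index 4.
Table: [481, -, -, -, 739, 761, 474]

761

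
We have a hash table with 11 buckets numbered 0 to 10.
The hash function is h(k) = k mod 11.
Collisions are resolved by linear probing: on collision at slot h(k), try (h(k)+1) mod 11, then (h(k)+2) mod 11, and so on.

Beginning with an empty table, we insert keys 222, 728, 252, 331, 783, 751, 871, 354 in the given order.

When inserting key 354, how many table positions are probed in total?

222: h=2 -> slot 2
728: h=2, probe 2,3 -> slot 3
252: h=10 -> slot 10
331: h=1 -> slot 1
783: h=2, probe 2,3,4 -> slot 4
751: h=3, probe 3,4,5 -> slot 5
871: h=2, probe 2,3,4,5,6 -> slot 6
354: h=2, probe 2,3,4,5,6,7 -> slot 7
Table: [., 331, 222, 728, 783, 751, 871, 354, ., ., 252]

6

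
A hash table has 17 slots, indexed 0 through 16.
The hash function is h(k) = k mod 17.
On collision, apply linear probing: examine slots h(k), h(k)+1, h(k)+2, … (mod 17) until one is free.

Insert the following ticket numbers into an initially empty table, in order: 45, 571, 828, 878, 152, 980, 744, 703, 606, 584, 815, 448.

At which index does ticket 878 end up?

45 hashes to 11; slot 11 is free → place at 11.
571 hashes to 10; slot 10 is free → place at 10.
828 hashes to 12; slot 12 is free → place at 12.
878 hashes to 11; 11,12 taken → place at 13.
152 hashes to 16; slot 16 is free → place at 16.
980 hashes to 11; 11,12,13 taken → place at 14.
744 hashes to 13; 13,14 taken → place at 15.
703 hashes to 6; slot 6 is free → place at 6.
606 hashes to 11; 11,12,13,14,15,16 taken → place at 0.
584 hashes to 6; 6 taken → place at 7.
815 hashes to 16; 16,0 taken → place at 1.
448 hashes to 6; 6,7 taken → place at 8.
Table: [606, 815, ∅, ∅, ∅, ∅, 703, 584, 448, ∅, 571, 45, 828, 878, 980, 744, 152]

13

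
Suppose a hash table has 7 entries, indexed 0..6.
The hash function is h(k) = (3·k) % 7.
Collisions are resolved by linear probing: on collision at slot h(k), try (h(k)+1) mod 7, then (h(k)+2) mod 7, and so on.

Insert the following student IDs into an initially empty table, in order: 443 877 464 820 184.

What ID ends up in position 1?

443: h=6 => slot 6
877: h=6, probe 6,0 => slot 0
464: h=6, probe 6,0,1 => slot 1
820: h=3 => slot 3
184: h=6, probe 6,0,1,2 => slot 2
Table: [877, 464, 184, 820, ., ., 443]

464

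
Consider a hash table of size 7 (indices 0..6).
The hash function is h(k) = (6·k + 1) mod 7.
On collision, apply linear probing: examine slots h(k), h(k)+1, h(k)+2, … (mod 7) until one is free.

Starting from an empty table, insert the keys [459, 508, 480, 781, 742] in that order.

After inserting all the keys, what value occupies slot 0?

459: h=4 → slot 4
508: h=4, probe 4,5 → slot 5
480: h=4, probe 4,5,6 → slot 6
781: h=4, probe 4,5,6,0 → slot 0
742: h=1 → slot 1
Table: [781, 742, ∅, ∅, 459, 508, 480]

781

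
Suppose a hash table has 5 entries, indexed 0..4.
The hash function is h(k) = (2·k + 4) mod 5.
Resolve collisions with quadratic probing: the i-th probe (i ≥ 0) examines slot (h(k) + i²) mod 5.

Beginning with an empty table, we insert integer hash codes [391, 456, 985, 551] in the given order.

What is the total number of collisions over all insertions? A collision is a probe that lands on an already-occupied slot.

391 hashes to 1; slot 1 is free -> place at 1.
456 hashes to 1; 1 taken -> place at 2.
985 hashes to 4; slot 4 is free -> place at 4.
551 hashes to 1; 1,2 taken -> place at 0.
Table: [551, 391, 456, ., 985]

3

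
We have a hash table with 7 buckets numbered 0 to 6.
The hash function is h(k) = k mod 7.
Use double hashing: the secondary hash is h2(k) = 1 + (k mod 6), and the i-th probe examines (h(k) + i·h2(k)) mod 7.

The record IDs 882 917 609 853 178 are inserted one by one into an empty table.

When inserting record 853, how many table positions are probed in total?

Insert 882: h=0, slot 0 empty → index 0.
Insert 917: h=0, h2=6, slot 0 occupied → index 6.
Insert 609: h=0, h2=4, slot 0 occupied → index 4.
Insert 853: h=6, h2=2, slot 6 occupied → index 1.
Insert 178: h=3, slot 3 empty → index 3.
Table: [882, 853, -, 178, 609, -, 917]

2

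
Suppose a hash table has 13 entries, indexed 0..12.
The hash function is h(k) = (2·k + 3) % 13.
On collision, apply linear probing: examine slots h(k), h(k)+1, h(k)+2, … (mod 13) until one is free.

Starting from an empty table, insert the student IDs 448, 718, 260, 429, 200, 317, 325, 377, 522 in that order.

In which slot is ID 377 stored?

448: h=2 → slot 2
718: h=9 → slot 9
260: h=3 → slot 3
429: h=3, probe 3,4 → slot 4
200: h=0 → slot 0
317: h=0, probe 0,1 → slot 1
325: h=3, probe 3,4,5 → slot 5
377: h=3, probe 3,4,5,6 → slot 6
522: h=7 → slot 7
Table: [200, 317, 448, 260, 429, 325, 377, 522, ., 718, ., ., .]

6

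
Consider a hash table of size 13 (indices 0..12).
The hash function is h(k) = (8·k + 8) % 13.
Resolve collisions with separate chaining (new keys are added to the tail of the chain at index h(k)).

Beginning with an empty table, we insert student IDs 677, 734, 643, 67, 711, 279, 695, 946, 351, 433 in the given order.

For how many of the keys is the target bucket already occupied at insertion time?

677 -> bucket 3
734 -> bucket 4
643 -> bucket 4 (collision)
67 -> bucket 11
711 -> bucket 2
279 -> bucket 4 (collision)
695 -> bucket 4 (collision)
946 -> bucket 10
351 -> bucket 8
433 -> bucket 1
Final buckets:
0: ∅
1: 433
2: 711
3: 677
4: 734 -> 643 -> 279 -> 695
5: ∅
6: ∅
7: ∅
8: 351
9: ∅
10: 946
11: 67
12: ∅

3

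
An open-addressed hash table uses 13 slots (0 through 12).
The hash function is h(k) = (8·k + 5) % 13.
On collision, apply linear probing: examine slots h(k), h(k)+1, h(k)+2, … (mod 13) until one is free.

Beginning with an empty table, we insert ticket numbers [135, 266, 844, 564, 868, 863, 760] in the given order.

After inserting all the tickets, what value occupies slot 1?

135 hashes to 6; slot 6 is free → place at 6.
266 hashes to 1; slot 1 is free → place at 1.
844 hashes to 10; slot 10 is free → place at 10.
564 hashes to 6; 6 taken → place at 7.
868 hashes to 7; 7 taken → place at 8.
863 hashes to 6; 6,7,8 taken → place at 9.
760 hashes to 1; 1 taken → place at 2.
Table: [-, 266, 760, -, -, -, 135, 564, 868, 863, 844, -, -]

266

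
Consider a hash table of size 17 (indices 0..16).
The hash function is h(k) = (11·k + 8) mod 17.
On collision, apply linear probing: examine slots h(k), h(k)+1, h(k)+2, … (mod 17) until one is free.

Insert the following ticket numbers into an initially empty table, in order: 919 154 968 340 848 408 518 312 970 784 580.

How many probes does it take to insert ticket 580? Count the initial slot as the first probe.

Insert 919: h=2, slot 2 empty -> index 2.
Insert 154: h=2, slot 2 occupied -> index 3.
Insert 968: h=14, slot 14 empty -> index 14.
Insert 340: h=8, slot 8 empty -> index 8.
Insert 848: h=3, slot 3 occupied -> index 4.
Insert 408: h=8, slot 8 occupied -> index 9.
Insert 518: h=11, slot 11 empty -> index 11.
Insert 312: h=6, slot 6 empty -> index 6.
Insert 970: h=2, slots 2,3,4 occupied -> index 5.
Insert 784: h=13, slot 13 empty -> index 13.
Insert 580: h=13, slots 13,14 occupied -> index 15.
Table: [., ., 919, 154, 848, 970, 312, ., 340, 408, ., 518, ., 784, 968, 580, .]

3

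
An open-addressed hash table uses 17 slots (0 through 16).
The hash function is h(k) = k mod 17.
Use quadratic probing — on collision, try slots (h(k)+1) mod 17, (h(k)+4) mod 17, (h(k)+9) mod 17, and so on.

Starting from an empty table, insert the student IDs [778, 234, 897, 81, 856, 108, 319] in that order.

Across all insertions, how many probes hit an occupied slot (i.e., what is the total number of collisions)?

11

778: h=13 -> slot 13
234: h=13, probe 13,14 -> slot 14
897: h=13, probe 13,14,0 -> slot 0
81: h=13, probe 13,14,0,5 -> slot 5
856: h=6 -> slot 6
108: h=6, probe 6,7 -> slot 7
319: h=13, probe 13,14,0,5,12 -> slot 12
Table: [897, ., ., ., ., 81, 856, 108, ., ., ., ., 319, 778, 234, ., .]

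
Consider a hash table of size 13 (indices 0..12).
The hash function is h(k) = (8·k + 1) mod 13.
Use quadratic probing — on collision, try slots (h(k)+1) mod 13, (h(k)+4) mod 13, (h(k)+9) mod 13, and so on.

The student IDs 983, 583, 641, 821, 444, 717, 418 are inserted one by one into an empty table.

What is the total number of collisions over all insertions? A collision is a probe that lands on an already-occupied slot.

8

Insert 983: h=0, slot 0 empty → index 0.
Insert 583: h=11, slot 11 empty → index 11.
Insert 641: h=7, slot 7 empty → index 7.
Insert 821: h=4, slot 4 empty → index 4.
Insert 444: h=4, slot 4 occupied → index 5.
Insert 717: h=4, slots 4,5 occupied → index 8.
Insert 418: h=4, slots 4,5,8,0,7 occupied → index 3.
Table: [983, _, _, 418, 821, 444, _, 641, 717, _, _, 583, _]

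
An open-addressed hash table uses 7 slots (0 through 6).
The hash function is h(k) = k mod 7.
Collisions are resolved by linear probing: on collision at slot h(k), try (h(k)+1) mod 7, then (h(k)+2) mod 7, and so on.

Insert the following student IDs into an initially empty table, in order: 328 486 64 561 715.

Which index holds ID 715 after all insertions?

328: h=6 => slot 6
486: h=3 => slot 3
64: h=1 => slot 1
561: h=1, probe 1,2 => slot 2
715: h=1, probe 1,2,3,4 => slot 4
Table: [-, 64, 561, 486, 715, -, 328]

4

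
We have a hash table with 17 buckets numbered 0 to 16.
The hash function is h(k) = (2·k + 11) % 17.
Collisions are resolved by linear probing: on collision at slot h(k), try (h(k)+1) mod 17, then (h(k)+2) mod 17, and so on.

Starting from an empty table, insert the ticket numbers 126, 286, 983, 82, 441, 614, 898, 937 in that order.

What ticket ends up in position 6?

126: h=8 → slot 8
286: h=5 → slot 5
983: h=5, probe 5,6 → slot 6
82: h=5, probe 5,6,7 → slot 7
441: h=9 → slot 9
614: h=15 → slot 15
898: h=5, probe 5,6,7,8,9,10 → slot 10
937: h=15, probe 15,16 → slot 16
Table: [., ., ., ., ., 286, 983, 82, 126, 441, 898, ., ., ., ., 614, 937]

983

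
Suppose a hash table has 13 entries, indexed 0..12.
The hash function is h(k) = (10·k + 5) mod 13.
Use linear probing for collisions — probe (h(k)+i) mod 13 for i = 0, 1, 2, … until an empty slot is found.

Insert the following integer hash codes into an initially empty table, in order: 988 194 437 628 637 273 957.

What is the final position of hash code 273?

988: h=5 → slot 5
194: h=8 → slot 8
437: h=7 → slot 7
628: h=6 → slot 6
637: h=5, probe 5,6,7,8,9 → slot 9
273: h=5, probe 5,6,7,8,9,10 → slot 10
957: h=7, probe 7,8,9,10,11 → slot 11
Table: [., ., ., ., ., 988, 628, 437, 194, 637, 273, 957, .]

10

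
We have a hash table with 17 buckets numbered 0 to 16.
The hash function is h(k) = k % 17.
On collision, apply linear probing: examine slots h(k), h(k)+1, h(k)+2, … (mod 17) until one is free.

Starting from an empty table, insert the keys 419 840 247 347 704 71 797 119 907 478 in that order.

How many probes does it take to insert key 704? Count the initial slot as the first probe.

4

419: h=11 => slot 11
840: h=7 => slot 7
247: h=9 => slot 9
347: h=7, probe 7,8 => slot 8
704: h=7, probe 7,8,9,10 => slot 10
71: h=3 => slot 3
797: h=15 => slot 15
119: h=0 => slot 0
907: h=6 => slot 6
478: h=2 => slot 2
Table: [119, ∅, 478, 71, ∅, ∅, 907, 840, 347, 247, 704, 419, ∅, ∅, ∅, 797, ∅]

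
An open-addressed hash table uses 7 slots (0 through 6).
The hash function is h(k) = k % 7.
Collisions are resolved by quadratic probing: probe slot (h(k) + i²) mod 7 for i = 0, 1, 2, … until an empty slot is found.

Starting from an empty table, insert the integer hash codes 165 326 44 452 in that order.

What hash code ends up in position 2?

44

165 hashes to 4; slot 4 is free => place at 4.
326 hashes to 4; 4 taken => place at 5.
44 hashes to 2; slot 2 is free => place at 2.
452 hashes to 4; 4,5 taken => place at 1.
Table: [∅, 452, 44, ∅, 165, 326, ∅]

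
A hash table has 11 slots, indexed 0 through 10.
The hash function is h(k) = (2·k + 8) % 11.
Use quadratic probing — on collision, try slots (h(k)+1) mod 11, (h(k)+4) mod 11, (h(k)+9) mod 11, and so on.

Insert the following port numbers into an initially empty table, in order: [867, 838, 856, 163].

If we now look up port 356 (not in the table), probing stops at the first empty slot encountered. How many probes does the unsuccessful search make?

867: h=4 -> slot 4
838: h=1 -> slot 1
856: h=4, probe 4,5 -> slot 5
163: h=4, probe 4,5,8 -> slot 8
Table: [—, 838, —, —, 867, 856, —, —, 163, —, —]
Lookup 356: h=5, probe 5,6 → slot 6 empty, not found.

2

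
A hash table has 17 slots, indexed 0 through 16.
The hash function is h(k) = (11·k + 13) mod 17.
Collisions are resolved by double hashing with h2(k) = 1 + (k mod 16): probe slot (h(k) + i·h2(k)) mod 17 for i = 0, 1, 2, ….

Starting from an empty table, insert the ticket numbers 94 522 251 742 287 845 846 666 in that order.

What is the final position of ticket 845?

Insert 94: h=10, slot 10 empty -> index 10.
Insert 522: h=9, slot 9 empty -> index 9.
Insert 251: h=3, slot 3 empty -> index 3.
Insert 742: h=15, slot 15 empty -> index 15.
Insert 287: h=8, slot 8 empty -> index 8.
Insert 845: h=9, h2=14, slot 9 occupied -> index 6.
Insert 846: h=3, h2=15, slot 3 occupied -> index 1.
Insert 666: h=12, slot 12 empty -> index 12.
Table: [—, 846, —, 251, —, —, 845, —, 287, 522, 94, —, 666, —, —, 742, —]

6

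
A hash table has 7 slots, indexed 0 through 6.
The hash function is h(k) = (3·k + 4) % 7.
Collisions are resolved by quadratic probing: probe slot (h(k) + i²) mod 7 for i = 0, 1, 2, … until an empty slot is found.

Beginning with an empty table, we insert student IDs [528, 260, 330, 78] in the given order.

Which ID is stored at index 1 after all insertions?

528 hashes to 6; slot 6 is free → place at 6.
260 hashes to 0; slot 0 is free → place at 0.
330 hashes to 0; 0 taken → place at 1.
78 hashes to 0; 0,1 taken → place at 4.
Table: [260, 330, _, _, 78, _, 528]

330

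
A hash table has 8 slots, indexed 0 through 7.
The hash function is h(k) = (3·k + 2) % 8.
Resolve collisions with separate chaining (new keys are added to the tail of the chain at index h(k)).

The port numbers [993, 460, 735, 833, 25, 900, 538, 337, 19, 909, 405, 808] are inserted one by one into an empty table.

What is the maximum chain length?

4

993 → bucket 5
460 → bucket 6
735 → bucket 7
833 → bucket 5 (collision)
25 → bucket 5 (collision)
900 → bucket 6 (collision)
538 → bucket 0
337 → bucket 5 (collision)
19 → bucket 3
909 → bucket 1
405 → bucket 1 (collision)
808 → bucket 2
Final buckets:
0: 538
1: 909 -> 405
2: 808
3: 19
4: -
5: 993 -> 833 -> 25 -> 337
6: 460 -> 900
7: 735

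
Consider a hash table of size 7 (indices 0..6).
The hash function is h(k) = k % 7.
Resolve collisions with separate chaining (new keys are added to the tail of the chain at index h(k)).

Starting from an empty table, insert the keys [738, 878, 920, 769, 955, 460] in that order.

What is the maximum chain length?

Insert 738: h=3, bucket 3 empty → new chain.
Insert 878: h=3, bucket 3 nonempty → append to chain.
Insert 920: h=3, bucket 3 nonempty → append to chain.
Insert 769: h=6, bucket 6 empty → new chain.
Insert 955: h=3, bucket 3 nonempty → append to chain.
Insert 460: h=5, bucket 5 empty → new chain.
Final buckets:
0: -
1: -
2: -
3: 738 -> 878 -> 920 -> 955
4: -
5: 460
6: 769

4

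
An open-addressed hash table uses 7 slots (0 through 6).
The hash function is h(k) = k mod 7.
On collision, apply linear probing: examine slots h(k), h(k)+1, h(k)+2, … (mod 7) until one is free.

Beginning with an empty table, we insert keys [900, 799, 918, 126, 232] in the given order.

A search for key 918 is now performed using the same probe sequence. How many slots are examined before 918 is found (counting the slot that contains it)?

2

900 hashes to 4; slot 4 is free -> place at 4.
799 hashes to 1; slot 1 is free -> place at 1.
918 hashes to 1; 1 taken -> place at 2.
126 hashes to 0; slot 0 is free -> place at 0.
232 hashes to 1; 1,2 taken -> place at 3.
Table: [126, 799, 918, 232, 900, _, _]
Lookup 918: h=1, probe 1,2 → found at 2.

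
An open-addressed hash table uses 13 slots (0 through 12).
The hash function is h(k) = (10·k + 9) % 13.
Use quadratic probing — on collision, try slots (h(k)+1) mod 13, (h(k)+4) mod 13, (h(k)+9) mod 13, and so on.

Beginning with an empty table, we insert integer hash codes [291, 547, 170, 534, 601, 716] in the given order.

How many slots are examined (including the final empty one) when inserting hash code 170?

3

291: h=7 → slot 7
547: h=6 → slot 6
170: h=6, probe 6,7,10 → slot 10
534: h=6, probe 6,7,10,2 → slot 2
601: h=0 → slot 0
716: h=6, probe 6,7,10,2,9 → slot 9
Table: [601, —, 534, —, —, —, 547, 291, —, 716, 170, —, —]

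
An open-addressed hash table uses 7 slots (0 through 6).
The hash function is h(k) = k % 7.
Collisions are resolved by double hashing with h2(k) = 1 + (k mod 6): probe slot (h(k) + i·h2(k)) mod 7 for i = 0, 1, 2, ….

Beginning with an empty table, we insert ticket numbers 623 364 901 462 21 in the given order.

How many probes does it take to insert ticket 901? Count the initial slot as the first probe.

623 hashes to 0; slot 0 is free -> place at 0.
364 hashes to 0, h2=5; 0 taken -> place at 5.
901 hashes to 5, h2=2; 5,0 taken -> place at 2.
462 hashes to 0, h2=1; 0 taken -> place at 1.
21 hashes to 0, h2=4; 0 taken -> place at 4.
Table: [623, 462, 901, _, 21, 364, _]

3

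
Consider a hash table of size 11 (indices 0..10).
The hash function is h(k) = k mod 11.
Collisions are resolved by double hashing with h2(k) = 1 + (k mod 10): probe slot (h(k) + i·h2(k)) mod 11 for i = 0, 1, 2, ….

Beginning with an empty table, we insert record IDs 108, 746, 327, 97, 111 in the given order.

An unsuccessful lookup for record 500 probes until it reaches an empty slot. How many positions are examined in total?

3

Insert 108: h=9, slot 9 empty -> index 9.
Insert 746: h=9, h2=7, slot 9 occupied -> index 5.
Insert 327: h=8, slot 8 empty -> index 8.
Insert 97: h=9, h2=8, slot 9 occupied -> index 6.
Insert 111: h=1, slot 1 empty -> index 1.
Table: [-, 111, -, -, -, 746, 97, -, 327, 108, -]
Lookup 500: h=5, h2=1, probe 5,6,7 → slot 7 empty, not found.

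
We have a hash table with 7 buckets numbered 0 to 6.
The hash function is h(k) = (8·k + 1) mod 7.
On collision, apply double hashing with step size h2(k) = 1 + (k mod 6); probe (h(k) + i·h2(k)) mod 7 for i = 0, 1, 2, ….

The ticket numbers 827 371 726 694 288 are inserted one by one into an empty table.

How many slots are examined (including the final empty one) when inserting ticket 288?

2

Insert 827: h=2, slot 2 empty → index 2.
Insert 371: h=1, slot 1 empty → index 1.
Insert 726: h=6, slot 6 empty → index 6.
Insert 694: h=2, h2=5, slot 2 occupied → index 0.
Insert 288: h=2, h2=1, slot 2 occupied → index 3.
Table: [694, 371, 827, 288, -, -, 726]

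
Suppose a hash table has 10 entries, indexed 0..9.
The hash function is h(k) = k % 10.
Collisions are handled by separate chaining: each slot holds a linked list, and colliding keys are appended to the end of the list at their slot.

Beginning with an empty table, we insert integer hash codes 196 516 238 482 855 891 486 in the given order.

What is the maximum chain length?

3

Insert 196: h=6, bucket 6 empty → new chain.
Insert 516: h=6, bucket 6 nonempty → append to chain.
Insert 238: h=8, bucket 8 empty → new chain.
Insert 482: h=2, bucket 2 empty → new chain.
Insert 855: h=5, bucket 5 empty → new chain.
Insert 891: h=1, bucket 1 empty → new chain.
Insert 486: h=6, bucket 6 nonempty → append to chain.
Final buckets:
0: -
1: 891
2: 482
3: -
4: -
5: 855
6: 196 -> 516 -> 486
7: -
8: 238
9: -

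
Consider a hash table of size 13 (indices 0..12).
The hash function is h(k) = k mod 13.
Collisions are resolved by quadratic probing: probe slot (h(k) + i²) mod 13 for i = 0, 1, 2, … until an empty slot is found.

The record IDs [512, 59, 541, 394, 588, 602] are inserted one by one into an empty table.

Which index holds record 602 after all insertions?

Insert 512: h=5, slot 5 empty → index 5.
Insert 59: h=7, slot 7 empty → index 7.
Insert 541: h=8, slot 8 empty → index 8.
Insert 394: h=4, slot 4 empty → index 4.
Insert 588: h=3, slot 3 empty → index 3.
Insert 602: h=4, slots 4,5,8 occupied → index 0.
Table: [602, -, -, 588, 394, 512, -, 59, 541, -, -, -, -]

0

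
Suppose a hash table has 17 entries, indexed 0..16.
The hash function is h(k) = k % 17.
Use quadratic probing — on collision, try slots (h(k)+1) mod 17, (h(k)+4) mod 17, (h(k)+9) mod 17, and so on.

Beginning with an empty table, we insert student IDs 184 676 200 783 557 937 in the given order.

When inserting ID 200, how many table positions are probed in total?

184: h=14 => slot 14
676: h=13 => slot 13
200: h=13, probe 13,14,0 => slot 0
783: h=1 => slot 1
557: h=13, probe 13,14,0,5 => slot 5
937: h=2 => slot 2
Table: [200, 783, 937, ∅, ∅, 557, ∅, ∅, ∅, ∅, ∅, ∅, ∅, 676, 184, ∅, ∅]

3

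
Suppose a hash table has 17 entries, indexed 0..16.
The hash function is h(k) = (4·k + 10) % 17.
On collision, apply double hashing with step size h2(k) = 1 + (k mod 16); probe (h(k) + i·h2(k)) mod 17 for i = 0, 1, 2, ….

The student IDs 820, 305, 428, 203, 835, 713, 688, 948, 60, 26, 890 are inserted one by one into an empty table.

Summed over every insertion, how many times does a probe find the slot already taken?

820 hashes to 9; slot 9 is free → place at 9.
305 hashes to 6; slot 6 is free → place at 6.
428 hashes to 5; slot 5 is free → place at 5.
203 hashes to 6, h2=12; 6 taken → place at 1.
835 hashes to 1, h2=4; 1,5,9 taken → place at 13.
713 hashes to 6, h2=10; 6 taken → place at 16.
688 hashes to 8; slot 8 is free → place at 8.
948 hashes to 11; slot 11 is free → place at 11.
60 hashes to 12; slot 12 is free → place at 12.
26 hashes to 12, h2=11; 12,6 taken → place at 0.
890 hashes to 0, h2=11; 0,11,5,16 taken → place at 10.
Table: [26, 203, ∅, ∅, ∅, 428, 305, ∅, 688, 820, 890, 948, 60, 835, ∅, ∅, 713]

11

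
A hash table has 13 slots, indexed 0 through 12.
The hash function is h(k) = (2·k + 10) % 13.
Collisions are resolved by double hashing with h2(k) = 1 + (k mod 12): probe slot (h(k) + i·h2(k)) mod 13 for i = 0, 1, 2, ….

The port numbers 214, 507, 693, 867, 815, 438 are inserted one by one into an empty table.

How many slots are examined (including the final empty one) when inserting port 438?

Insert 214: h=9, slot 9 empty => index 9.
Insert 507: h=10, slot 10 empty => index 10.
Insert 693: h=5, slot 5 empty => index 5.
Insert 867: h=2, slot 2 empty => index 2.
Insert 815: h=2, h2=12, slot 2 occupied => index 1.
Insert 438: h=2, h2=7, slots 2,9 occupied => index 3.
Table: [., 815, 867, 438, ., 693, ., ., ., 214, 507, ., .]

3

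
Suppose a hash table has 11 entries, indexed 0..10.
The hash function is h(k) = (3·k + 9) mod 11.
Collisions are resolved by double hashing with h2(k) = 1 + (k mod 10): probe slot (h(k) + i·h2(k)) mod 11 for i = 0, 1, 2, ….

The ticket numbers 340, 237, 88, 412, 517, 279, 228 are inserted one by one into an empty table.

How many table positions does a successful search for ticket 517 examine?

340: h=6 -> slot 6
237: h=5 -> slot 5
88: h=9 -> slot 9
412: h=2 -> slot 2
517: h=9, h2=8, probe 9,6,3 -> slot 3
279: h=10 -> slot 10
228: h=0 -> slot 0
Table: [228, -, 412, 517, -, 237, 340, -, -, 88, 279]
Lookup 517: h=9, h2=8, probe 9,6,3 → found at 3.

3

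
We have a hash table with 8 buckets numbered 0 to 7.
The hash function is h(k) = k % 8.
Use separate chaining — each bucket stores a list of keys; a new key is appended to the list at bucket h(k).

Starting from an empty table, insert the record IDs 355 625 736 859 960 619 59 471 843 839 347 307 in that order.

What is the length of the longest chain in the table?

7

Insert 355: h=3, bucket 3 empty → new chain.
Insert 625: h=1, bucket 1 empty → new chain.
Insert 736: h=0, bucket 0 empty → new chain.
Insert 859: h=3, bucket 3 nonempty → append to chain.
Insert 960: h=0, bucket 0 nonempty → append to chain.
Insert 619: h=3, bucket 3 nonempty → append to chain.
Insert 59: h=3, bucket 3 nonempty → append to chain.
Insert 471: h=7, bucket 7 empty → new chain.
Insert 843: h=3, bucket 3 nonempty → append to chain.
Insert 839: h=7, bucket 7 nonempty → append to chain.
Insert 347: h=3, bucket 3 nonempty → append to chain.
Insert 307: h=3, bucket 3 nonempty → append to chain.
Final buckets:
0: 736 -> 960
1: 625
2: .
3: 355 -> 859 -> 619 -> 59 -> 843 -> 347 -> 307
4: .
5: .
6: .
7: 471 -> 839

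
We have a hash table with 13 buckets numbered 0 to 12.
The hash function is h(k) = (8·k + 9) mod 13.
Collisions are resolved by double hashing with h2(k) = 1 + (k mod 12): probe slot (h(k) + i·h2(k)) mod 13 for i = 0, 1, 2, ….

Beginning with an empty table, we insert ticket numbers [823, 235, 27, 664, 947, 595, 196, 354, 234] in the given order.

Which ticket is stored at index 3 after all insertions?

234

Insert 823: h=2, slot 2 empty -> index 2.
Insert 235: h=4, slot 4 empty -> index 4.
Insert 27: h=4, h2=4, slot 4 occupied -> index 8.
Insert 664: h=4, h2=5, slot 4 occupied -> index 9.
Insert 947: h=6, slot 6 empty -> index 6.
Insert 595: h=11, slot 11 empty -> index 11.
Insert 196: h=4, h2=5, slots 4,9 occupied -> index 1.
Insert 354: h=7, slot 7 empty -> index 7.
Insert 234: h=9, h2=7, slot 9 occupied -> index 3.
Table: [-, 196, 823, 234, 235, -, 947, 354, 27, 664, -, 595, -]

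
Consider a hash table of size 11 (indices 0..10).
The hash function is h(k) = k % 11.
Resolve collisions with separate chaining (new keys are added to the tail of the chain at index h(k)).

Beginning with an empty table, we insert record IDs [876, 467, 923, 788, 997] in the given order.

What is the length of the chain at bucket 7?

3

876 -> bucket 7
467 -> bucket 5
923 -> bucket 10
788 -> bucket 7 (collision)
997 -> bucket 7 (collision)
Final buckets:
0: -
1: -
2: -
3: -
4: -
5: 467
6: -
7: 876 -> 788 -> 997
8: -
9: -
10: 923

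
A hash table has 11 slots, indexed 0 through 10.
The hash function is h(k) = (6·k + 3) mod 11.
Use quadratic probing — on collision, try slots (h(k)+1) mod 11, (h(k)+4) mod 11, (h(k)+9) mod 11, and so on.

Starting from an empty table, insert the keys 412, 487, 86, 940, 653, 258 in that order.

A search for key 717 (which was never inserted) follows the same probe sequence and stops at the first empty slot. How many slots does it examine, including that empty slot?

Insert 412: h=0, slot 0 empty -> index 0.
Insert 487: h=10, slot 10 empty -> index 10.
Insert 86: h=2, slot 2 empty -> index 2.
Insert 940: h=0, slot 0 occupied -> index 1.
Insert 653: h=5, slot 5 empty -> index 5.
Insert 258: h=0, slots 0,1 occupied -> index 4.
Table: [412, 940, 86, -, 258, 653, -, -, -, -, 487]
Lookup 717: h=4, probe 4,5,8 → slot 8 empty, not found.

3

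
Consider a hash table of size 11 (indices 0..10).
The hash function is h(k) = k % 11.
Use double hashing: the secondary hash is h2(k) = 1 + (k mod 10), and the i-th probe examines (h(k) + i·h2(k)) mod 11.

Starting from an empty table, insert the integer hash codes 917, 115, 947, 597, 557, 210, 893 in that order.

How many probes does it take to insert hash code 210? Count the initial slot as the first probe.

2

917: h=4 → slot 4
115: h=5 → slot 5
947: h=1 → slot 1
597: h=3 → slot 3
557: h=7 → slot 7
210: h=1, h2=1, probe 1,2 → slot 2
893: h=2, h2=4, probe 2,6 → slot 6
Table: [., 947, 210, 597, 917, 115, 893, 557, ., ., .]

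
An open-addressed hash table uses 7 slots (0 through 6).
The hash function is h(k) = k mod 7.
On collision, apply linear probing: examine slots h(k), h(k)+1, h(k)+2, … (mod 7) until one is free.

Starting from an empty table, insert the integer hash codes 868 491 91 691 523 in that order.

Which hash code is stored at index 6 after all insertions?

868: h=0 -> slot 0
491: h=1 -> slot 1
91: h=0, probe 0,1,2 -> slot 2
691: h=5 -> slot 5
523: h=5, probe 5,6 -> slot 6
Table: [868, 491, 91, —, —, 691, 523]

523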